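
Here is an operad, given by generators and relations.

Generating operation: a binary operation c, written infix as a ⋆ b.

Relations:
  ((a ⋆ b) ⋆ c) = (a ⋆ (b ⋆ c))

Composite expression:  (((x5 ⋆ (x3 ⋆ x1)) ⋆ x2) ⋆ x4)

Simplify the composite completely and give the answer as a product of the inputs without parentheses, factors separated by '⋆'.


The c-tree's shape is irrelevant; the x-reading-order decides.
(x3 ⋆ x1) spells out as x3 ⋆ x1
(x5 ⋆ (x3 ⋆ x1)) spells out as x5 ⋆ x3 ⋆ x1
((x5 ⋆ (x3 ⋆ x1)) ⋆ x2) spells out as x5 ⋆ x3 ⋆ x1 ⋆ x2
(((x5 ⋆ (x3 ⋆ x1)) ⋆ x2) ⋆ x4) spells out as x5 ⋆ x3 ⋆ x1 ⋆ x2 ⋆ x4

x5 ⋆ x3 ⋆ x1 ⋆ x2 ⋆ x4


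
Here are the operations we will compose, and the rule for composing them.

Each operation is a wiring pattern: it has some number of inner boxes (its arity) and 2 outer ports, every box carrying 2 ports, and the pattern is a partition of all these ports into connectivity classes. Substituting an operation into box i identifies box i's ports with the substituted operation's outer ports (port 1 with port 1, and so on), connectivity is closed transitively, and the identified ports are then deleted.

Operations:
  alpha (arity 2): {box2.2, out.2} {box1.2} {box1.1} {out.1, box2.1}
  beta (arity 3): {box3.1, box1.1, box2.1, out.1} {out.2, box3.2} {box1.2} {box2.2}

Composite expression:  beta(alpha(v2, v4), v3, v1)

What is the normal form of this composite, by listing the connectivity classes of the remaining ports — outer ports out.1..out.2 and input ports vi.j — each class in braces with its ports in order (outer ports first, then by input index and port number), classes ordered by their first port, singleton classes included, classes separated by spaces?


After gluing at beta, chains via deleted ports link the v-ports.
composing alpha on (v2, v4), with out.j its own outer ports: {out.1, v4.1} {out.2, v4.2} {v2.1} {v2.2}
composing beta on (v2, v4, v3, v1), with out.j its own outer ports: {out.1, v1.1, v3.1, v4.1} {out.2, v1.2} {v2.1} {v2.2} {v3.2} {v4.2}

{out.1, v1.1, v3.1, v4.1} {out.2, v1.2} {v2.1} {v2.2} {v3.2} {v4.2}


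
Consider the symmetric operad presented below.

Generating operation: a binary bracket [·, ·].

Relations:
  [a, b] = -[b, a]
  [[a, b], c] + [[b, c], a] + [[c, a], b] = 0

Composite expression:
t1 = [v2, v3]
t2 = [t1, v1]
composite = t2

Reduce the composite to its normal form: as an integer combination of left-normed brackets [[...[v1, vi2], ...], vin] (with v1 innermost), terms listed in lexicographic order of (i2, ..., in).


-[[v1, v2], v3] + [[v1, v3], v2]


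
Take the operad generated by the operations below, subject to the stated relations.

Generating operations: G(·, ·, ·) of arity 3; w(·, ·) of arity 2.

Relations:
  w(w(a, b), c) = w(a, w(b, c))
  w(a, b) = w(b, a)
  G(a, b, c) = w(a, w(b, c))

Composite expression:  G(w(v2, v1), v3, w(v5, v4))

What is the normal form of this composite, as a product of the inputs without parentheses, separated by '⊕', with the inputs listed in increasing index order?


v1 ⊕ v2 ⊕ v3 ⊕ v4 ⊕ v5

Reordering under G is free, so list the v-inputs canonically.
w(v2, v1) spells out as v2 ⊕ v1
w(v5, v4) spells out as v5 ⊕ v4
G(w(v2, v1), v3, w(v5, v4)) spells out as v2 ⊕ v1 ⊕ v3 ⊕ v5 ⊕ v4
reordering the factors by index: v1 ⊕ v2 ⊕ v3 ⊕ v4 ⊕ v5


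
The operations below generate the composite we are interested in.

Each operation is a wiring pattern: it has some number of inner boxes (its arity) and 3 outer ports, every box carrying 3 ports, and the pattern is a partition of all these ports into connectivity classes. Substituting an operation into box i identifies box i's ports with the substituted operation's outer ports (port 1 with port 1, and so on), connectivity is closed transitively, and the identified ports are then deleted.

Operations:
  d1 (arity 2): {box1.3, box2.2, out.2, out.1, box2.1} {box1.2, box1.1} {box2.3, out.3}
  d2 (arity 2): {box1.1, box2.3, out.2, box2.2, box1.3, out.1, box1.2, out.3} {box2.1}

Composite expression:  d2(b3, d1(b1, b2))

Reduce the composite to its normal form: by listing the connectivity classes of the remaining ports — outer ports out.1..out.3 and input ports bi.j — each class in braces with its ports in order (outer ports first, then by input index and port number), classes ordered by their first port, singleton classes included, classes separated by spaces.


{out.1, out.2, out.3, b1.3, b2.1, b2.2, b2.3, b3.1, b3.2, b3.3} {b1.1, b1.2}

Treat the ports identified at d2 as solder joints: merge, then drop.
composing d1 on (b1, b2), with out.j its own outer ports: {out.1, out.2, b1.3, b2.1, b2.2} {out.3, b2.3} {b1.1, b1.2}
composing d2 on (b3, b1, b2), with out.j its own outer ports: {out.1, out.2, out.3, b1.3, b2.1, b2.2, b2.3, b3.1, b3.2, b3.3} {b1.1, b1.2}


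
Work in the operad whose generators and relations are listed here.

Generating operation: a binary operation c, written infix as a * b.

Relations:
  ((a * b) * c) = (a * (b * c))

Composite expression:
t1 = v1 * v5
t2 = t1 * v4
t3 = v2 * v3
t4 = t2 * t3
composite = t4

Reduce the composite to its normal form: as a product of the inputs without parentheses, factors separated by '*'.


All parenthesizations of c agree; list the v-inputs left to right.
(v1 * v5) reduces to v1 * v5
((v1 * v5) * v4) reduces to v1 * v5 * v4
(v2 * v3) reduces to v2 * v3
(((v1 * v5) * v4) * (v2 * v3)) reduces to v1 * v5 * v4 * v2 * v3

v1 * v5 * v4 * v2 * v3


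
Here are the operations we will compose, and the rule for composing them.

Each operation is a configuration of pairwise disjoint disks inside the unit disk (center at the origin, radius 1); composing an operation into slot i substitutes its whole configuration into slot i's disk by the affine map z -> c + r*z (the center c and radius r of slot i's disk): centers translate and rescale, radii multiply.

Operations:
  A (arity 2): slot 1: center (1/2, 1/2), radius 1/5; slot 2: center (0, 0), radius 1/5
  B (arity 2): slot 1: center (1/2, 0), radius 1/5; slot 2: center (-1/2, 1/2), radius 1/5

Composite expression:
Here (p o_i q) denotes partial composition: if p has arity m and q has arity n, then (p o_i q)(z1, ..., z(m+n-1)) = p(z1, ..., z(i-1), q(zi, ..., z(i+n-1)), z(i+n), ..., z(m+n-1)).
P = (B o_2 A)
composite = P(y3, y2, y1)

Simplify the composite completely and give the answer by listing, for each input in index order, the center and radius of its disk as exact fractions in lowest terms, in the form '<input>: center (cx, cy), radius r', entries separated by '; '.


Only the slot chain above each y matters under B; compose those maps.
input y3: composing its 1 substitution step yields center (1/2, 0), radius 1/5
input y2: composing its 2 substitution steps yields center (-2/5, 3/5), radius 1/25
input y1: composing its 2 substitution steps yields center (-1/2, 1/2), radius 1/25

y1: center (-1/2, 1/2), radius 1/25; y2: center (-2/5, 3/5), radius 1/25; y3: center (1/2, 0), radius 1/5


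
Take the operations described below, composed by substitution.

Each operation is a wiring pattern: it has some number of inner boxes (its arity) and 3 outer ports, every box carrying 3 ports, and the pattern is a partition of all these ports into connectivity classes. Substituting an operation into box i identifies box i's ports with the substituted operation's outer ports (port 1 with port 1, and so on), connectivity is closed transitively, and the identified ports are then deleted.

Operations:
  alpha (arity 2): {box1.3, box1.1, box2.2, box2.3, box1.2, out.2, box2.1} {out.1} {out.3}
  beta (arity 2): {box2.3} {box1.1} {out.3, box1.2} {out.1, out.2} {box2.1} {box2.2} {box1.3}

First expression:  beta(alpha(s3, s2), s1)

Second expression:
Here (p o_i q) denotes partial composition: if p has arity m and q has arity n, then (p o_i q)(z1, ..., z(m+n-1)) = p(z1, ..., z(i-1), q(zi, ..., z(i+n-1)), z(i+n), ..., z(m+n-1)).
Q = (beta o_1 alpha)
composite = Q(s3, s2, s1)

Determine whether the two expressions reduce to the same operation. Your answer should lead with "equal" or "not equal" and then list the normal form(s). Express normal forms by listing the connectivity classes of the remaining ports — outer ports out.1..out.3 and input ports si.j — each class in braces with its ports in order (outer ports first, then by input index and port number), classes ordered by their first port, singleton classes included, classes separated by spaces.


equal; the common form is {out.1, out.2} {out.3, s2.1, s2.2, s2.3, s3.1, s3.2, s3.3} {s1.1} {s1.2} {s1.3}

Reducing the first expression gives {out.1, out.2} {out.3, s2.1, s2.2, s2.3, s3.1, s3.2, s3.3} {s1.1} {s1.2} {s1.3}
Reducing the second expression gives {out.1, out.2} {out.3, s2.1, s2.2, s2.3, s3.1, s3.2, s3.3} {s1.1} {s1.2} {s1.3}
One common form — equal.


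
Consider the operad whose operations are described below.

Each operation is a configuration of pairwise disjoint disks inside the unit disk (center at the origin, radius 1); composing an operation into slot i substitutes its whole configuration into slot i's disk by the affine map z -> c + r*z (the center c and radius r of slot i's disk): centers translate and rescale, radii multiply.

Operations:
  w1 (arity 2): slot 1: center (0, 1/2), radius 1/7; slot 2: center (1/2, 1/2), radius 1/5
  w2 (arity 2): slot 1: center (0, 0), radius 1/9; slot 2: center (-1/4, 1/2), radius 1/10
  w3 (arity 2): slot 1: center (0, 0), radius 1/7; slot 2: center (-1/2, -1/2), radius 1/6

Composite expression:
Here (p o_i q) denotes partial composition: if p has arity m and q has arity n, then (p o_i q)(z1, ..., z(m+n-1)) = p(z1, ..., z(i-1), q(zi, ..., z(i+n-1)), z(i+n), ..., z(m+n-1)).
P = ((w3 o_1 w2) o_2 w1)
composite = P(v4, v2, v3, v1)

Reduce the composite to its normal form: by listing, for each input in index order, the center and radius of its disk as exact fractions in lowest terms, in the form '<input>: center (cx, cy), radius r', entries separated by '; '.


v1: center (-1/2, -1/2), radius 1/6; v2: center (-1/28, 11/140), radius 1/490; v3: center (-1/35, 11/140), radius 1/350; v4: center (0, 0), radius 1/63

Follow each v-input down from w3: c' goes to c + r*c', radius to r*r'.
input v4: applying the 2 nested substitutions gives center (0, 0), radius 1/63
input v2: applying the 3 nested substitutions gives center (-1/28, 11/140), radius 1/490
input v3: applying the 3 nested substitutions gives center (-1/35, 11/140), radius 1/350
input v1: applying the 1 nested substitution gives center (-1/2, -1/2), radius 1/6


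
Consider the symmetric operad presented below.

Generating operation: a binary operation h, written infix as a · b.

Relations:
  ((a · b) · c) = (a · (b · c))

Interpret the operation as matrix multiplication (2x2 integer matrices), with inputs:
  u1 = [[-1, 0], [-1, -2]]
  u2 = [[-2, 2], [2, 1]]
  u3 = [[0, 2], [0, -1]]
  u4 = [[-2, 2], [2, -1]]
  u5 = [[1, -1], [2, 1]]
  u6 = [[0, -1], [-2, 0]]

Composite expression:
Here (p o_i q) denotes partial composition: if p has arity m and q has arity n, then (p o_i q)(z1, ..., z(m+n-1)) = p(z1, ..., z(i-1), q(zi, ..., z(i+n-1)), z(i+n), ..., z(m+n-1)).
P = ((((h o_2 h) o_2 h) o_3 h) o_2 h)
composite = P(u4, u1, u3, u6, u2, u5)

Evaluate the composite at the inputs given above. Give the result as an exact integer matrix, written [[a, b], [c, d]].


(u1 · u3) = [[0, -2], [0, 0]]
(u6 · u2) = [[-2, -1], [4, -4]]
((u1 · u3) · (u6 · u2)) = [[-8, 8], [0, 0]]
(((u1 · u3) · (u6 · u2)) · u5) = [[8, 16], [0, 0]]
(u4 · (((u1 · u3) · (u6 · u2)) · u5)) = [[-16, -32], [16, 32]]

[[-16, -32], [16, 32]]


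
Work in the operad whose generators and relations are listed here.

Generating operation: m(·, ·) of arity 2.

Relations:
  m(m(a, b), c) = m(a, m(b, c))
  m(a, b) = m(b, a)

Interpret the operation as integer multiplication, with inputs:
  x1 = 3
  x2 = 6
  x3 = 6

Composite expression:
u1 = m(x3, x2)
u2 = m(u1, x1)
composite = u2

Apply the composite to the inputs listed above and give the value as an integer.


108

m(x3, x2) = 36
m(m(x3, x2), x1) = 108


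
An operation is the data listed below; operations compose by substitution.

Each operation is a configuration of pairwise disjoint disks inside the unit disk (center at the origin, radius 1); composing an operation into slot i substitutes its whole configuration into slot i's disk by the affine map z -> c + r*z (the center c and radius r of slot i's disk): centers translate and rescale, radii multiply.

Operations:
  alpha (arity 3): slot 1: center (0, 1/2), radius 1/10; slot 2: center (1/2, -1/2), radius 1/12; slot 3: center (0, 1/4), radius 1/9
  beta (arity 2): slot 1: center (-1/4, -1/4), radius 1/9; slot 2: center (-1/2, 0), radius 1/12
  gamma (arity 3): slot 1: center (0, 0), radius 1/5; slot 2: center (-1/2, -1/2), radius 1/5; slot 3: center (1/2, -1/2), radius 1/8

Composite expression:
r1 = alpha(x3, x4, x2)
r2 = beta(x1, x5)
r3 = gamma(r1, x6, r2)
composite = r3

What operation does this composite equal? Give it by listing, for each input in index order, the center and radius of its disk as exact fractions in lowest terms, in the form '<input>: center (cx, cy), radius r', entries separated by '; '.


x1: center (15/32, -17/32), radius 1/72; x2: center (0, 1/20), radius 1/45; x3: center (0, 1/10), radius 1/50; x4: center (1/10, -1/10), radius 1/60; x5: center (7/16, -1/2), radius 1/96; x6: center (-1/2, -1/2), radius 1/5

Only the slot chain above each x matters under gamma; compose those maps.
for x3, the 2-step affine chain lands on center (0, 1/10), radius 1/50
for x4, the 2-step affine chain lands on center (1/10, -1/10), radius 1/60
for x2, the 2-step affine chain lands on center (0, 1/20), radius 1/45
for x6, the 1-step affine chain lands on center (-1/2, -1/2), radius 1/5
for x1, the 2-step affine chain lands on center (15/32, -17/32), radius 1/72
for x5, the 2-step affine chain lands on center (7/16, -1/2), radius 1/96


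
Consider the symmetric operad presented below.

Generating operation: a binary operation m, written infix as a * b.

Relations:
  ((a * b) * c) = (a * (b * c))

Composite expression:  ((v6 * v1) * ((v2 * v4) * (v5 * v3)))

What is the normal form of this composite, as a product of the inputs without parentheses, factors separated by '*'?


v6 * v1 * v2 * v4 * v5 * v3


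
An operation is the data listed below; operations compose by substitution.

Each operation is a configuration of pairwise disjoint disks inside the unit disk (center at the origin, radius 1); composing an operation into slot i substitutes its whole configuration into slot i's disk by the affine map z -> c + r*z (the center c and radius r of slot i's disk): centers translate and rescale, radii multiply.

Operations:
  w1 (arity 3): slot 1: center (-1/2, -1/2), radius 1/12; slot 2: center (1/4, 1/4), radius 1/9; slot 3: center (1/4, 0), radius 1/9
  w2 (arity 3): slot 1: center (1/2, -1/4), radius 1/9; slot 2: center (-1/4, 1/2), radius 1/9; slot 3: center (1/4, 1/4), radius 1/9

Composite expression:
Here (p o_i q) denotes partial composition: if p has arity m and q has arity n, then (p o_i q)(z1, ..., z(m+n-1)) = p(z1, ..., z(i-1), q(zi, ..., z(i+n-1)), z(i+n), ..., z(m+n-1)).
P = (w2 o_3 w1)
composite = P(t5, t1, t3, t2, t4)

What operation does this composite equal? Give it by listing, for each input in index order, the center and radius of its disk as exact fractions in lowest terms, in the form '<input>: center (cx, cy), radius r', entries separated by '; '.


t1: center (-1/4, 1/2), radius 1/9; t2: center (5/18, 5/18), radius 1/81; t3: center (7/36, 7/36), radius 1/108; t4: center (5/18, 1/4), radius 1/81; t5: center (1/2, -1/4), radius 1/9


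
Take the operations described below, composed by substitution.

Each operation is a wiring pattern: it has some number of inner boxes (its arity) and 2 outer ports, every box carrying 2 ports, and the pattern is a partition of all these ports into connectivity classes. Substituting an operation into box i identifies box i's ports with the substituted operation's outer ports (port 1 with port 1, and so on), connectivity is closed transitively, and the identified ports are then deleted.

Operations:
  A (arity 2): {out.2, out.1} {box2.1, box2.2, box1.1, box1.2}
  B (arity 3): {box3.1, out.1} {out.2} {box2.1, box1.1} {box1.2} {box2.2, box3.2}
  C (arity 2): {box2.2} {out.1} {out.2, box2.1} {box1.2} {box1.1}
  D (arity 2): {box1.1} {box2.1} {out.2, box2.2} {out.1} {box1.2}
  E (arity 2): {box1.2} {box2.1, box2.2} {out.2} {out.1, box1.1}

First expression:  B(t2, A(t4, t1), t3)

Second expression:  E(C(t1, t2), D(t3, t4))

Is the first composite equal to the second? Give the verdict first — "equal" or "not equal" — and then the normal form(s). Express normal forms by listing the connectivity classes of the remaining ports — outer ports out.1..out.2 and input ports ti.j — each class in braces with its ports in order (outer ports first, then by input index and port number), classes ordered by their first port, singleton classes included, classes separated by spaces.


not equal; the first gives {out.1, t3.1} {out.2} {t1.1, t1.2, t4.1, t4.2} {t2.1, t3.2} {t2.2} and the second {out.1} {out.2} {t1.1} {t1.2} {t2.1} {t2.2} {t3.1} {t3.2} {t4.1} {t4.2}

The first composite normalizes to {out.1, t3.1} {out.2} {t1.1, t1.2, t4.1, t4.2} {t2.1, t3.2} {t2.2}
The second composite normalizes to {out.1} {out.2} {t1.1} {t1.2} {t2.1} {t2.2} {t3.1} {t3.2} {t4.1} {t4.2}
They disagree, so not equal.


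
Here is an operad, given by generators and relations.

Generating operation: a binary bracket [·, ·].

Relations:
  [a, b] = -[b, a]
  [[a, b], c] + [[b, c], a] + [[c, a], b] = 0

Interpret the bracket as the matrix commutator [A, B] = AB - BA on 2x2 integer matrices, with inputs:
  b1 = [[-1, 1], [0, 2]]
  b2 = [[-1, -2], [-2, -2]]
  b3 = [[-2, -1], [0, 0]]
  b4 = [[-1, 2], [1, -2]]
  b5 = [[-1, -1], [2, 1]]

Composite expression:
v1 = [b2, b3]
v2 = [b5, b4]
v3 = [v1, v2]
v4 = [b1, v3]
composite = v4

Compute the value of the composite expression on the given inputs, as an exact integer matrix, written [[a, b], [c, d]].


[[-24, 130], [-72, 24]]


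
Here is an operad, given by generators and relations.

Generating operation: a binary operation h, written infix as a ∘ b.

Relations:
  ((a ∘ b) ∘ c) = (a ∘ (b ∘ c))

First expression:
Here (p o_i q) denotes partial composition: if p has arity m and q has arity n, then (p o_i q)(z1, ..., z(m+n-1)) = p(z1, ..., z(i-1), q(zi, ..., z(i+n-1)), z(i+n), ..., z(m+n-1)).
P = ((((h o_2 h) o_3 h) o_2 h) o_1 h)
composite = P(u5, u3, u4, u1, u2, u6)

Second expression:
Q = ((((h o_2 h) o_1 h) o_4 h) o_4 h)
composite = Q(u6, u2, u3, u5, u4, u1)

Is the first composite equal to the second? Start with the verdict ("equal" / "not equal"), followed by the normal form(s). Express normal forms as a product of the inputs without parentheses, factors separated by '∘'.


The first expression reduces to u5 ∘ u3 ∘ u4 ∘ u1 ∘ u2 ∘ u6
The second expression reduces to u6 ∘ u2 ∘ u3 ∘ u5 ∘ u4 ∘ u1
The normal forms differ: not equal.

not equal — first u5 ∘ u3 ∘ u4 ∘ u1 ∘ u2 ∘ u6, second u6 ∘ u2 ∘ u3 ∘ u5 ∘ u4 ∘ u1


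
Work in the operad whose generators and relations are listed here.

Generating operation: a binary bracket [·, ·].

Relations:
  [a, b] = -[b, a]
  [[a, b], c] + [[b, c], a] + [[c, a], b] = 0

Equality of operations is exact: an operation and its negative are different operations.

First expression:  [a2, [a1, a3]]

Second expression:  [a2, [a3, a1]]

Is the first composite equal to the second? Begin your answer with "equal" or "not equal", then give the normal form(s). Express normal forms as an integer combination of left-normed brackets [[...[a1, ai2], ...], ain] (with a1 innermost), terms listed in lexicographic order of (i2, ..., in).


not equal; first: -[[a1, a3], a2]; second: [[a1, a3], a2]

The first expression reduces to -[[a1, a3], a2]
The second expression reduces to [[a1, a3], a2]
Different reductions; not equal.


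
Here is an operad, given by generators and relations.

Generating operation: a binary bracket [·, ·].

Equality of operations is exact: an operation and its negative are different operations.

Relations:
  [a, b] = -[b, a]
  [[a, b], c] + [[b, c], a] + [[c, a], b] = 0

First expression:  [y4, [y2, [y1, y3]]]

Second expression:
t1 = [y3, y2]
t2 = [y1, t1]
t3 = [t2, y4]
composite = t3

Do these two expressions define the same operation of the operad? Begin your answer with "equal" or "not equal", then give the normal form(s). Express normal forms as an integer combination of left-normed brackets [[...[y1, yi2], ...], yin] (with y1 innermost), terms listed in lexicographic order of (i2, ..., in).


not equal: they reduce to [[[y1, y3], y2], y4] and -[[[y1, y2], y3], y4] + [[[y1, y3], y2], y4]


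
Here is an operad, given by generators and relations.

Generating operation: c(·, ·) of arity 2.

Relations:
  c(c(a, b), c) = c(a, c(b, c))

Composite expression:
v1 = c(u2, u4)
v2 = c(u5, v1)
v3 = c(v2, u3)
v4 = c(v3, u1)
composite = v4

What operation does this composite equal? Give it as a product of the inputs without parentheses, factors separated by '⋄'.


Every regrouping of c is equal, so read the u-inputs in written order.
c(u2, u4) spells out as u2 ⋄ u4
c(u5, c(u2, u4)) spells out as u5 ⋄ u2 ⋄ u4
c(c(u5, c(u2, u4)), u3) spells out as u5 ⋄ u2 ⋄ u4 ⋄ u3
c(c(c(u5, c(u2, u4)), u3), u1) spells out as u5 ⋄ u2 ⋄ u4 ⋄ u3 ⋄ u1

u5 ⋄ u2 ⋄ u4 ⋄ u3 ⋄ u1


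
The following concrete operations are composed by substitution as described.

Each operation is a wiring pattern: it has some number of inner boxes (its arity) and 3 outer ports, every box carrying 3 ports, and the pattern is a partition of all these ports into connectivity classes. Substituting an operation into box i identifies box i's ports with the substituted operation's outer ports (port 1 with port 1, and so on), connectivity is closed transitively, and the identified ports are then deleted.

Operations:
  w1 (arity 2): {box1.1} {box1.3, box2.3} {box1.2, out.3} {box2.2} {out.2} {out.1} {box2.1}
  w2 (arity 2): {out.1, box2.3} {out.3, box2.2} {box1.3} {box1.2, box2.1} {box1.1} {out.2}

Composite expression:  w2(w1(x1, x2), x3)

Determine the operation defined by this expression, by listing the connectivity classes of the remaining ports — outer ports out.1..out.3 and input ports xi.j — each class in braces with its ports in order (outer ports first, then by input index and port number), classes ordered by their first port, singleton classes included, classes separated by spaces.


{out.1, x3.3} {out.2} {out.3, x3.2} {x1.1} {x1.2} {x1.3, x2.3} {x2.1} {x2.2} {x3.1}

Treat the ports identified at w2 as solder joints: merge, then drop.
stage w1: inputs (x1, x2), connectivity {out.1} {out.2} {out.3, x1.2} {x1.1} {x1.3, x2.3} {x2.1} {x2.2}, out.j its boundary
stage w2: inputs (x1, x2, x3), connectivity {out.1, x3.3} {out.2} {out.3, x3.2} {x1.1} {x1.2} {x1.3, x2.3} {x2.1} {x2.2} {x3.1}, out.j its boundary


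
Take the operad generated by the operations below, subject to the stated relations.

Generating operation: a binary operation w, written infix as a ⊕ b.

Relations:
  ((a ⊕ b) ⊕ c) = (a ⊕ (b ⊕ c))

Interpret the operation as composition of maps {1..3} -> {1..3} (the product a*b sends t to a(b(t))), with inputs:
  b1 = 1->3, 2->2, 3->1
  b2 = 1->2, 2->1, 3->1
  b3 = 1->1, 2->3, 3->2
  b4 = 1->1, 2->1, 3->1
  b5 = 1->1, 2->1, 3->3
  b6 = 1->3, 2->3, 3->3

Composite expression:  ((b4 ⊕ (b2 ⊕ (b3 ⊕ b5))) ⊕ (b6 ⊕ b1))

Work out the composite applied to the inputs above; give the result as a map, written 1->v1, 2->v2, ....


(b3 ⊕ b5) = 1->1, 2->1, 3->2
(b2 ⊕ (b3 ⊕ b5)) = 1->2, 2->2, 3->1
(b4 ⊕ (b2 ⊕ (b3 ⊕ b5))) = 1->1, 2->1, 3->1
(b6 ⊕ b1) = 1->3, 2->3, 3->3
((b4 ⊕ (b2 ⊕ (b3 ⊕ b5))) ⊕ (b6 ⊕ b1)) = 1->1, 2->1, 3->1

1->1, 2->1, 3->1


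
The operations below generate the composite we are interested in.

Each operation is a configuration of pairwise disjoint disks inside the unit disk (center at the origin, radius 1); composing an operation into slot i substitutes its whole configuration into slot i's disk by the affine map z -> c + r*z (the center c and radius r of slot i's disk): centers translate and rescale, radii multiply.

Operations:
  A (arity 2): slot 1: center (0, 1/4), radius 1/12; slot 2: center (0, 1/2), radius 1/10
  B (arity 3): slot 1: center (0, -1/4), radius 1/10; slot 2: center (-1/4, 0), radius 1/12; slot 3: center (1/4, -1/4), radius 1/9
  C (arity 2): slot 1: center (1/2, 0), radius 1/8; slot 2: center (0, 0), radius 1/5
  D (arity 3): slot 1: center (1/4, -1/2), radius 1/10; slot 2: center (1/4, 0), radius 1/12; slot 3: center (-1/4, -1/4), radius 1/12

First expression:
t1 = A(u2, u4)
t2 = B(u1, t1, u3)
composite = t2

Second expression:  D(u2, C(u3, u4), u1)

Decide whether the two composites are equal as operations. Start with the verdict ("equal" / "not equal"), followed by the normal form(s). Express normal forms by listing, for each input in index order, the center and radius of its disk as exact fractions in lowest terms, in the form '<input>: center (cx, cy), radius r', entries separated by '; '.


The first composite normalizes to u1: center (0, -1/4), radius 1/10; u2: center (-1/4, 1/48), radius 1/144; u3: center (1/4, -1/4), radius 1/9; u4: center (-1/4, 1/24), radius 1/120
The second composite normalizes to u1: center (-1/4, -1/4), radius 1/12; u2: center (1/4, -1/2), radius 1/10; u3: center (7/24, 0), radius 1/96; u4: center (1/4, 0), radius 1/60
No match — not equal.

not equal — first u1: center (0, -1/4), radius 1/10; u2: center (-1/4, 1/48), radius 1/144; u3: center (1/4, -1/4), radius 1/9; u4: center (-1/4, 1/24), radius 1/120, second u1: center (-1/4, -1/4), radius 1/12; u2: center (1/4, -1/2), radius 1/10; u3: center (7/24, 0), radius 1/96; u4: center (1/4, 0), radius 1/60


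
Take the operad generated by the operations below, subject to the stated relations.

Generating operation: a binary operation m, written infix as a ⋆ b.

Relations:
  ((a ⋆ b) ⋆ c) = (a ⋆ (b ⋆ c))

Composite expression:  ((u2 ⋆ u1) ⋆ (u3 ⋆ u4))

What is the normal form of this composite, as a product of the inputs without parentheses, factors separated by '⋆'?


u2 ⋆ u1 ⋆ u3 ⋆ u4


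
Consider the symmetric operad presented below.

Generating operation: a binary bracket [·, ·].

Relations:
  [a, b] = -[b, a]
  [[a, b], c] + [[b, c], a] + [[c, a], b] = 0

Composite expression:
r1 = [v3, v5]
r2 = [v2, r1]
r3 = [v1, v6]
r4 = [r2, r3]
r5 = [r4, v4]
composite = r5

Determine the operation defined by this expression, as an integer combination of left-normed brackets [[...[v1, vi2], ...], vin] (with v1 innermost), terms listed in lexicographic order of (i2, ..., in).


-[[[[[v1, v6], v2], v3], v5], v4] + [[[[[v1, v6], v2], v5], v3], v4] + [[[[[v1, v6], v3], v5], v2], v4] - [[[[[v1, v6], v5], v3], v2], v4]


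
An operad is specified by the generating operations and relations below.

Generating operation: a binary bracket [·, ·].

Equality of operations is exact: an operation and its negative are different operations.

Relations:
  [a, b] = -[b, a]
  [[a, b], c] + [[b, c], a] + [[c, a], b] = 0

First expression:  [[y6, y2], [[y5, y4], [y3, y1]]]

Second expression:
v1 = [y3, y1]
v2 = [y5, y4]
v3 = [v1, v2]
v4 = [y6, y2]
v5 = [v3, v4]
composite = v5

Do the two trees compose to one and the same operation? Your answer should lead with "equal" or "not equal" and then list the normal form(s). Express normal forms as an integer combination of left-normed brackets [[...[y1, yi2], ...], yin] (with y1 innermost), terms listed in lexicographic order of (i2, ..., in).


Reducing the first expression gives -[[[[[y1, y3], y4], y5], y2], y6] + [[[[[y1, y3], y4], y5], y6], y2] + [[[[[y1, y3], y5], y4], y2], y6] - [[[[[y1, y3], y5], y4], y6], y2]
Reducing the second expression gives -[[[[[y1, y3], y4], y5], y2], y6] + [[[[[y1, y3], y4], y5], y6], y2] + [[[[[y1, y3], y5], y4], y2], y6] - [[[[[y1, y3], y5], y4], y6], y2]
The forms coincide; equal.

equal; the common form is -[[[[[y1, y3], y4], y5], y2], y6] + [[[[[y1, y3], y4], y5], y6], y2] + [[[[[y1, y3], y5], y4], y2], y6] - [[[[[y1, y3], y5], y4], y6], y2]


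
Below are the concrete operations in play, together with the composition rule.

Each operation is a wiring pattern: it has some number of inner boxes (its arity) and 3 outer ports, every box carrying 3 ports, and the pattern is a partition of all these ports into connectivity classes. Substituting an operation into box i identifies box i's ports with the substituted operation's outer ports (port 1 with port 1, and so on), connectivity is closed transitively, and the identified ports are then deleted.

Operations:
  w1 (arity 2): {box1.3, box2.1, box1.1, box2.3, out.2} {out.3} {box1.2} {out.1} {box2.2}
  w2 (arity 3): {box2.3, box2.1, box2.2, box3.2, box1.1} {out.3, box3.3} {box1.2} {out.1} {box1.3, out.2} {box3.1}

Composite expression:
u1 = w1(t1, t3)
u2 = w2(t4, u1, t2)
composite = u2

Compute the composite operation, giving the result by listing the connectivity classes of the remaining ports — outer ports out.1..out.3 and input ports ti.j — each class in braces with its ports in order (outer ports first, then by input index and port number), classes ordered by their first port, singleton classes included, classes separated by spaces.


{out.1} {out.2, t4.3} {out.3, t2.3} {t1.1, t1.3, t2.2, t3.1, t3.3, t4.1} {t1.2} {t2.1} {t3.2} {t4.2}

Two ports join when wires chain via w2-identified ports.
composing w1 on (t1, t3), with out.j its own outer ports: {out.1} {out.2, t1.1, t1.3, t3.1, t3.3} {out.3} {t1.2} {t3.2}
composing w2 on (t4, t1, t3, t2), with out.j its own outer ports: {out.1} {out.2, t4.3} {out.3, t2.3} {t1.1, t1.3, t2.2, t3.1, t3.3, t4.1} {t1.2} {t2.1} {t3.2} {t4.2}


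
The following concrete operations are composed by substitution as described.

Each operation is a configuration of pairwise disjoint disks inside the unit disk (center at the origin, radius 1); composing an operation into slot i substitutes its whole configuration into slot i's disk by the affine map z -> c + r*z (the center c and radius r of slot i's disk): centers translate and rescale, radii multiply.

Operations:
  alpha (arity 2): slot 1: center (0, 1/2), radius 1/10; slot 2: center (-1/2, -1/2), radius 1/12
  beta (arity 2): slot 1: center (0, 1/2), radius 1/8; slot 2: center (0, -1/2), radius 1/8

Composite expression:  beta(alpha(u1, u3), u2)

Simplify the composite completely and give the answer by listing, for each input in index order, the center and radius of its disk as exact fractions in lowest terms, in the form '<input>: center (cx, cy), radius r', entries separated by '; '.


u1: center (0, 9/16), radius 1/80; u2: center (0, -1/2), radius 1/8; u3: center (-1/16, 7/16), radius 1/96

Below beta, radii multiply path by path; the u-disk centers shift.
input u1: applying the 2 nested substitutions gives center (0, 9/16), radius 1/80
input u3: applying the 2 nested substitutions gives center (-1/16, 7/16), radius 1/96
input u2: applying the 1 nested substitution gives center (0, -1/2), radius 1/8


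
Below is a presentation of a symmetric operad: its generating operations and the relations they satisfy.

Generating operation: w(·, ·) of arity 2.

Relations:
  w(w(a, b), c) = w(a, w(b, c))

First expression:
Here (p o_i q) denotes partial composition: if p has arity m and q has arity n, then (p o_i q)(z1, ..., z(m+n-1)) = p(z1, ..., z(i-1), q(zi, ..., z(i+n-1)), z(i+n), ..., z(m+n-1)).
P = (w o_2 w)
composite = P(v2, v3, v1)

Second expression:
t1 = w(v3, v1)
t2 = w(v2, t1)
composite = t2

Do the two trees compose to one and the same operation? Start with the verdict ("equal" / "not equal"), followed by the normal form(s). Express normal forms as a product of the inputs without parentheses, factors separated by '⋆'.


equal; both compose to v2 ⋆ v3 ⋆ v1

The first expression reduces to v2 ⋆ v3 ⋆ v1
The second expression reduces to v2 ⋆ v3 ⋆ v1
The normal forms match — equal.


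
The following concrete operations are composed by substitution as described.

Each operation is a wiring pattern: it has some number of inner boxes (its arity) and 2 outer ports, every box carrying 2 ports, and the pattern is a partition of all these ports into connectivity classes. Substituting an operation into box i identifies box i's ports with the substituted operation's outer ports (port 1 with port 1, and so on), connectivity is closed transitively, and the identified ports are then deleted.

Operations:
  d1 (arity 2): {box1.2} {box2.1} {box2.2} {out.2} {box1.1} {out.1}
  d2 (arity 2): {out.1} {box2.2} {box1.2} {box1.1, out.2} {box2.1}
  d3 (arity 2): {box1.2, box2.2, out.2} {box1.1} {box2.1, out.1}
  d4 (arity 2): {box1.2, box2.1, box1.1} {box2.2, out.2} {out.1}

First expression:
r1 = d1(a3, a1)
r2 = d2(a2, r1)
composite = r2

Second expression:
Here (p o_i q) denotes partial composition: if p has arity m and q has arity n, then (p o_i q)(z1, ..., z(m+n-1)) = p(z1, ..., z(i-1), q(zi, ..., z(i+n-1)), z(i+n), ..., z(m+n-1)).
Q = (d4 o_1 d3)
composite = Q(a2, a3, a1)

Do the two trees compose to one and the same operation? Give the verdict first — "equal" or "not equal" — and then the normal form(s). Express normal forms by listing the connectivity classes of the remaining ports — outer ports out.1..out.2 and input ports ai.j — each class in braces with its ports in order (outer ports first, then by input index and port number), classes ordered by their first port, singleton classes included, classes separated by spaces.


not equal: they reduce to {out.1} {out.2, a2.1} {a1.1} {a1.2} {a2.2} {a3.1} {a3.2} and {out.1} {out.2, a1.2} {a1.1, a2.2, a3.1, a3.2} {a2.1}

Reducing the first expression gives {out.1} {out.2, a2.1} {a1.1} {a1.2} {a2.2} {a3.1} {a3.2}
Reducing the second expression gives {out.1} {out.2, a1.2} {a1.1, a2.2, a3.1, a3.2} {a2.1}
They disagree, so not equal.


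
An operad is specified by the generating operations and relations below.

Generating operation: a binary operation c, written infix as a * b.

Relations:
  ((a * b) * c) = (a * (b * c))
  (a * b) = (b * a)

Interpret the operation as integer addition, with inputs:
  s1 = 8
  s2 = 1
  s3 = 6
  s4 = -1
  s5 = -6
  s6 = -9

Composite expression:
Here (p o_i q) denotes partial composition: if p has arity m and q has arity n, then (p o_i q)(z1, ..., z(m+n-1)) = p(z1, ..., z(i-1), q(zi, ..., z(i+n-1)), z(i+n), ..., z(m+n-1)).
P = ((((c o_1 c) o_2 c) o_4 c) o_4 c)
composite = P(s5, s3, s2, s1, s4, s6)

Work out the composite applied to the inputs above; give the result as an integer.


-1

(s3 * s2) = 7
(s5 * (s3 * s2)) = 1
(s1 * s4) = 7
((s1 * s4) * s6) = -2
((s5 * (s3 * s2)) * ((s1 * s4) * s6)) = -1


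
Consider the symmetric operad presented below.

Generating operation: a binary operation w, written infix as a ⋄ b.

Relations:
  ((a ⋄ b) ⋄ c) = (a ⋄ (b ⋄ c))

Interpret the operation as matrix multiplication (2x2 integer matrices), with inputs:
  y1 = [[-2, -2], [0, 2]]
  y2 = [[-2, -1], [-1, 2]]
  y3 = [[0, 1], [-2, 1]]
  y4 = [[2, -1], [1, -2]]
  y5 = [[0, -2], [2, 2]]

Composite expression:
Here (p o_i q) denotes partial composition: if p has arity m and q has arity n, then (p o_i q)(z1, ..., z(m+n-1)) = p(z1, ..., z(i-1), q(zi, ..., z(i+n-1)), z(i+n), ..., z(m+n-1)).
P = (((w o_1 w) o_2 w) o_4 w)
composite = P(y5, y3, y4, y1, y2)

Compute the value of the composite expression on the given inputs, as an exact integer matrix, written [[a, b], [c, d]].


(y3 ⋄ y4) = [[1, -2], [-3, 0]]
(y5 ⋄ (y3 ⋄ y4)) = [[6, 0], [-4, -4]]
(y1 ⋄ y2) = [[6, -2], [-2, 4]]
((y5 ⋄ (y3 ⋄ y4)) ⋄ (y1 ⋄ y2)) = [[36, -12], [-16, -8]]

[[36, -12], [-16, -8]]


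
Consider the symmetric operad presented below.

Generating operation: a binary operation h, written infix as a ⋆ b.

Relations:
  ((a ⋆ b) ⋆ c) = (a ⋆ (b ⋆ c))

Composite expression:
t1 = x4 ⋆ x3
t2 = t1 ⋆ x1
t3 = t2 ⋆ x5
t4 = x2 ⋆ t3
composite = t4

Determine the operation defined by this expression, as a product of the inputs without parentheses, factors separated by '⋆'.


Key point: h is associative — brackets drop, the x-order remains.
(x4 ⋆ x3) reduces to x4 ⋆ x3
((x4 ⋆ x3) ⋆ x1) reduces to x4 ⋆ x3 ⋆ x1
(((x4 ⋆ x3) ⋆ x1) ⋆ x5) reduces to x4 ⋆ x3 ⋆ x1 ⋆ x5
(x2 ⋆ (((x4 ⋆ x3) ⋆ x1) ⋆ x5)) reduces to x2 ⋆ x4 ⋆ x3 ⋆ x1 ⋆ x5

x2 ⋆ x4 ⋆ x3 ⋆ x1 ⋆ x5


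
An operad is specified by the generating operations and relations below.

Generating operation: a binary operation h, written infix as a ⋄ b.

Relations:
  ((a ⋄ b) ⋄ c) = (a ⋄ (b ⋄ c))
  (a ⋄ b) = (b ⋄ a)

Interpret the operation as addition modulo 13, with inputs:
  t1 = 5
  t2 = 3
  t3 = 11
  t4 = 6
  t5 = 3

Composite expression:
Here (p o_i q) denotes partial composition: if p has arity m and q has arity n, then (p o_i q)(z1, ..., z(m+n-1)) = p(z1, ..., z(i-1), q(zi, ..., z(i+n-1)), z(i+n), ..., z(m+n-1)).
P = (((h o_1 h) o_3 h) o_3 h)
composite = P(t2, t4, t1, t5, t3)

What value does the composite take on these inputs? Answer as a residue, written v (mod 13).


(t2 ⋄ t4) = 9
(t1 ⋄ t5) = 8
((t1 ⋄ t5) ⋄ t3) = 6
((t2 ⋄ t4) ⋄ ((t1 ⋄ t5) ⋄ t3)) = 2

2 (mod 13)


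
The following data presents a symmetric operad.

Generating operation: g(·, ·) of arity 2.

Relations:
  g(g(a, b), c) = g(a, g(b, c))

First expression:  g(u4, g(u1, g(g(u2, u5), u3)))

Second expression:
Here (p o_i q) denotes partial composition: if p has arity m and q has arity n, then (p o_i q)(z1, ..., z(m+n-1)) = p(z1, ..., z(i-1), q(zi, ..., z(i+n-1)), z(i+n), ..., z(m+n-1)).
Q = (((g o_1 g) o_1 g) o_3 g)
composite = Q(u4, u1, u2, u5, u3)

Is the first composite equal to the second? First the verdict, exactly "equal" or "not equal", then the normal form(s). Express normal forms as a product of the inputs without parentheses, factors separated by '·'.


equal; the common form is u4 · u1 · u2 · u5 · u3

Normal form of the first expression: u4 · u1 · u2 · u5 · u3
Normal form of the second expression: u4 · u1 · u2 · u5 · u3
The forms coincide; equal.


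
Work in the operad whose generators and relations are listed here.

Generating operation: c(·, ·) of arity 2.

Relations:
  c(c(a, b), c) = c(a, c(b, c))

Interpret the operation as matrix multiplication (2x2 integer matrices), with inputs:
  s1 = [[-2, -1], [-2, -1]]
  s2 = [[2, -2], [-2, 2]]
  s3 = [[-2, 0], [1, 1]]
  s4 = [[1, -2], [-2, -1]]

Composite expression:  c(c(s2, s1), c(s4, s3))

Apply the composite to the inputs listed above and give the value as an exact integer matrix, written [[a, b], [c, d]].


[[0, 0], [0, 0]]


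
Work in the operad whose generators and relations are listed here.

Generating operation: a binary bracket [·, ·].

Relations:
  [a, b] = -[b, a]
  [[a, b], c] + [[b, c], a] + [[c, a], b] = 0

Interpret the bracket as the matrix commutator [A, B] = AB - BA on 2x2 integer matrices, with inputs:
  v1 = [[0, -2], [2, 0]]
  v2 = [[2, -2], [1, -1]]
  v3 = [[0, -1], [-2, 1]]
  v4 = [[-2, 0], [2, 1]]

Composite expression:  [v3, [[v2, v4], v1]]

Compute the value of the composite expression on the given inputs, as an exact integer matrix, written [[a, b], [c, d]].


[v2, v4] = [[-4, -6], [-9, 4]]
[[v2, v4], v1] = [[-30, 16], [16, 30]]
[v3, [[v2, v4], v1]] = [[16, -76], [136, -16]]

[[16, -76], [136, -16]]


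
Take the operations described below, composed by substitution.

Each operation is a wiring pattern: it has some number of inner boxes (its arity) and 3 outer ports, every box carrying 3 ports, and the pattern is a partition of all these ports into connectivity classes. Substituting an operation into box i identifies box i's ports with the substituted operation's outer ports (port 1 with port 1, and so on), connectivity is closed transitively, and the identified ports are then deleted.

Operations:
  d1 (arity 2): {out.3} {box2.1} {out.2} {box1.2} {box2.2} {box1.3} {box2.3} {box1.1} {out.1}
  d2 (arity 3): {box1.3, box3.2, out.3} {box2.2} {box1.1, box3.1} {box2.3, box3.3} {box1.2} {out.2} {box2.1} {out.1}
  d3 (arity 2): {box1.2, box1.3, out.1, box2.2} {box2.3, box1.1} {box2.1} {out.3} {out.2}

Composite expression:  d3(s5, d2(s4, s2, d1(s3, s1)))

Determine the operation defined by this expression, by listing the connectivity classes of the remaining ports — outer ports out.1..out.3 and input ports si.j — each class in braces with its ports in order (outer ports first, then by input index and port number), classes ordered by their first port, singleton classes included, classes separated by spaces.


Two ports join when wires chain via d3-identified ports.
d1 over (s3, s1) gives {out.1} {out.2} {out.3} {s1.1} {s1.2} {s1.3} {s3.1} {s3.2} {s3.3}, out.j being that stage's outer ports
d2 over (s4, s2, s3, s1) gives {out.1} {out.2} {out.3, s4.3} {s1.1} {s1.2} {s1.3} {s2.1} {s2.2} {s2.3} {s3.1} {s3.2} {s3.3} {s4.1} {s4.2}, out.j being that stage's outer ports
d3 over (s5, s4, s2, s3, s1) gives {out.1, s5.2, s5.3} {out.2} {out.3} {s1.1} {s1.2} {s1.3} {s2.1} {s2.2} {s2.3} {s3.1} {s3.2} {s3.3} {s4.1} {s4.2} {s4.3, s5.1}, out.j being that stage's outer ports

{out.1, s5.2, s5.3} {out.2} {out.3} {s1.1} {s1.2} {s1.3} {s2.1} {s2.2} {s2.3} {s3.1} {s3.2} {s3.3} {s4.1} {s4.2} {s4.3, s5.1}
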